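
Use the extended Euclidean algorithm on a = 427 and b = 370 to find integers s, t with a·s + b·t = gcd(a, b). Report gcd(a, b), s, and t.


Euclidean algorithm on (427, 370) — divide until remainder is 0:
  427 = 1 · 370 + 57
  370 = 6 · 57 + 28
  57 = 2 · 28 + 1
  28 = 28 · 1 + 0
gcd(427, 370) = 1.
Track Bezout coefficients alongside the remainders: start with r₀ = 427 = a·1 + b·0 (s = 1, t = 0) and r₁ = 370 = a·0 + b·1 (s = 0, t = 1); each new remainder r_{k+1} = r_{k-1} − q_k·r_k inherits s_{k+1} = s_{k-1} − q_k·s_k, t_{k+1} = t_{k-1} − q_k·t_k, so r_k = a·s_k + b·t_k at every step:
  q = 1: r = 57, s = 1 − 1·0 = 1, t = 0 − 1·1 = -1  (check: 427·1 + 370·(-1) = 57)
  q = 6: r = 28, s = 0 − 6·1 = -6, t = 1 − 6·(-1) = 7  (check: 427·(-6) + 370·7 = 28)
  q = 2: r = 1, s = 1 − 2·(-6) = 13, t = -1 − 2·7 = -15  (check: 427·13 + 370·(-15) = 1)
The row with r = 1 (the gcd) gives the Bezout coefficients s = 13, t = -15.
Result: 427 · (13) + 370 · (-15) = 1.

gcd(427, 370) = 1; s = 13, t = -15 (check: 427·13 + 370·(-15) = 1).


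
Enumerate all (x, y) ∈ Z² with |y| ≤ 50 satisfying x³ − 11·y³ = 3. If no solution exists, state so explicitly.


The equation is x³ - 11y³ = 3. For fixed y, x³ = 11·y³ + 3, so a solution requires the RHS to be a perfect cube.
Strategy: iterate y from -50 to 50, compute RHS = 11·y³ + 3, and check whether it is a (positive or negative) perfect cube.
Check small values of y:
  y = 0: RHS = 3 is not a perfect cube.
  y = 1: RHS = 14 is not a perfect cube.
  y = -1: RHS = -8 = (-2)³ ⇒ x = -2 works.
  y = 2: RHS = 91 is not a perfect cube.
  y = -2: RHS = -85 is not a perfect cube.
  y = 3: RHS = 300 is not a perfect cube.
  y = -3: RHS = -294 is not a perfect cube.
Continuing the search up to |y| = 50 finds no further solutions beyond those listed.
Collected solutions: (-2, -1).

Solutions (with |y| ≤ 50): (-2, -1).


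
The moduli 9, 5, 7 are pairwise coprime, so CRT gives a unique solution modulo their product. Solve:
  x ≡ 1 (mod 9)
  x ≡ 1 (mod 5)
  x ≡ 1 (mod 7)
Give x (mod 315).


Moduli 9, 5, 7 are pairwise coprime; by CRT there is a unique solution modulo M = 9 · 5 · 7 = 315.
Solve pairwise, accumulating the modulus:
  Start with x ≡ 1 (mod 9).
  Combine with x ≡ 1 (mod 5): since gcd(9, 5) = 1, we get a unique residue mod 45.
    Write x = 1 + 9·t and substitute into x ≡ 1 (mod 5): 9·t ≡ 1 − 1 = 0 (mod 5).
    Reduce coefficients mod 5: 4·t ≡ 0 (mod 5).
    The inverse of 4 mod 5 is 4 (since 4·4 = 16 = 3·5 + 1), so t ≡ 4·0 = 0 ≡ 0 (mod 5).
    Then x = 1 + 9·0 = 1, valid modulo lcm(9, 5) = 45: x ≡ 1 (mod 45).
  Combine with x ≡ 1 (mod 7): since gcd(45, 7) = 1, we get a unique residue mod 315.
    Write x = 1 + 45·t and substitute into x ≡ 1 (mod 7): 45·t ≡ 1 − 1 = 0 (mod 7).
    Reduce coefficients mod 7: 3·t ≡ 0 (mod 7).
    The inverse of 3 mod 7 is 5 (since 3·5 = 15 = 2·7 + 1), so t ≡ 5·0 = 0 ≡ 0 (mod 7).
    Then x = 1 + 45·0 = 1, valid modulo lcm(45, 7) = 315: x ≡ 1 (mod 315).
Verify: 1 mod 9 = 1 ✓, 1 mod 5 = 1 ✓, 1 mod 7 = 1 ✓.

x ≡ 1 (mod 315).


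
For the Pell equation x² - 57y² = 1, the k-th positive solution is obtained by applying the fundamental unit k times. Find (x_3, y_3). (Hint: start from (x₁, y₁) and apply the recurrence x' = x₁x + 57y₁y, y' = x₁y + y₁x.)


Step 1: Find the fundamental solution (x₁, y₁) of x² - 57y² = 1.
  Expand √57 as a continued fraction. a₀ = ⌊√57⌋ = 7; iterate m_{k+1} = d_k·a_k − m_k, d_{k+1} = (57 − m_{k+1}²)/d_k, a_{k+1} = ⌊(a₀ + m_{k+1})/d_{k+1}⌋ (starting m₀ = 0, d₀ = 1), with convergents p_k = a_k·p_{k-1} + p_{k-2}, q_k = a_k·q_{k-1} + q_{k-2} (p₋₁ = 1, q₋₁ = 0):
  k = 0: a₀ = 7; p₀/q₀ = 7/1; p₀² − 57·q₀² = 49 − 57 = -8.
  k = 1: m = 7, d = 8, a = ⌊(7 + 7)/8⌋ = 1; p/q = (1·7 + 1)/(1·1 + 0) = 8/1; p² − 57·q² = 64 − 57 = 7.
  k = 2: m = 1, d = 7, a = ⌊(7 + 1)/7⌋ = 1; p/q = (1·8 + 7)/(1·1 + 1) = 15/2; p² − 57·q² = 225 − 228 = -3.
  k = 3: m = 6, d = 3, a = ⌊(7 + 6)/3⌋ = 4; p/q = (4·15 + 8)/(4·2 + 1) = 68/9; p² − 57·q² = 4624 − 4617 = 7.
  k = 4: m = 6, d = 7, a = ⌊(7 + 6)/7⌋ = 1; p/q = (1·68 + 15)/(1·9 + 2) = 83/11; p² − 57·q² = 6889 − 6897 = -8.
  k = 5: m = 1, d = 8, a = ⌊(7 + 1)/8⌋ = 1; p/q = (1·83 + 68)/(1·11 + 9) = 151/20; p² − 57·q² = 22801 − 22800 = 1.
  The first convergent with p² − 57·q² = 1 gives the fundamental solution (x₁, y₁) = (151, 20).
Step 2: Apply the recurrence (x_{n+1}, y_{n+1}) = (x₁x_n + 57y₁y_n, x₁y_n + y₁x_n) repeatedly.
  From (x_1, y_1) = (151, 20): x_2 = 151·151 + 57·20·20 = 45601; y_2 = 151·20 + 20·151 = 6040.
  From (x_2, y_2) = (45601, 6040): x_3 = 151·45601 + 57·20·6040 = 13771351; y_3 = 151·6040 + 20·45601 = 1824060.
Step 3: Verify x_3² - 57·y_3² = 189650108365201 - 189650108365200 = 1 (should be 1). ✓

(x_1, y_1) = (151, 20); (x_3, y_3) = (13771351, 1824060).


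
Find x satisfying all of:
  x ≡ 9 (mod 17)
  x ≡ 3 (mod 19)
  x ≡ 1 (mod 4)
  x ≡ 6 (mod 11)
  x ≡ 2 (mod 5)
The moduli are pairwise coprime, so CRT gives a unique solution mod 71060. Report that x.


Product of moduli M = 17 · 19 · 4 · 11 · 5 = 71060.
Merge one congruence at a time:
  Start: x ≡ 9 (mod 17).
  Combine with x ≡ 3 (mod 19); new modulus lcm = 323.
    Write x = 9 + 17·t and substitute into x ≡ 3 (mod 19): 17·t ≡ 3 − 9 = -6 (mod 19).
    Reduce coefficients mod 19: 17·t ≡ 13 (mod 19).
    The inverse of 17 mod 19 is 9 (since 17·9 = 153 = 8·19 + 1), so t ≡ 9·13 = 117 ≡ 3 (mod 19).
    Then x = 9 + 17·3 = 60, valid modulo lcm(17, 19) = 323: x ≡ 60 (mod 323).
  Combine with x ≡ 1 (mod 4); new modulus lcm = 1292.
    Write x = 60 + 323·t and substitute into x ≡ 1 (mod 4): 323·t ≡ 1 − 60 = -59 (mod 4).
    Reduce coefficients mod 4: 3·t ≡ 1 (mod 4).
    The inverse of 3 mod 4 is 3 (since 3·3 = 9 = 2·4 + 1), so t ≡ 3·1 = 3 ≡ 3 (mod 4).
    Then x = 60 + 323·3 = 1029, valid modulo lcm(323, 4) = 1292: x ≡ 1029 (mod 1292).
  Combine with x ≡ 6 (mod 11); new modulus lcm = 14212.
    Write x = 1029 + 1292·t and substitute into x ≡ 6 (mod 11): 1292·t ≡ 6 − 1029 = -1023 (mod 11).
    Reduce coefficients mod 11: 5·t ≡ 0 (mod 11).
    The inverse of 5 mod 11 is 9 (since 5·9 = 45 = 4·11 + 1), so t ≡ 9·0 = 0 ≡ 0 (mod 11).
    Then x = 1029 + 1292·0 = 1029, valid modulo lcm(1292, 11) = 14212: x ≡ 1029 (mod 14212).
  Combine with x ≡ 2 (mod 5); new modulus lcm = 71060.
    Write x = 1029 + 14212·t and substitute into x ≡ 2 (mod 5): 14212·t ≡ 2 − 1029 = -1027 (mod 5).
    Reduce coefficients mod 5: 2·t ≡ 3 (mod 5).
    The inverse of 2 mod 5 is 3 (since 2·3 = 6 = 1·5 + 1), so t ≡ 3·3 = 9 ≡ 4 (mod 5).
    Then x = 1029 + 14212·4 = 57877, valid modulo lcm(14212, 5) = 71060: x ≡ 57877 (mod 71060).
Verify against each original: 57877 mod 17 = 9, 57877 mod 19 = 3, 57877 mod 4 = 1, 57877 mod 11 = 6, 57877 mod 5 = 2.

x ≡ 57877 (mod 71060).


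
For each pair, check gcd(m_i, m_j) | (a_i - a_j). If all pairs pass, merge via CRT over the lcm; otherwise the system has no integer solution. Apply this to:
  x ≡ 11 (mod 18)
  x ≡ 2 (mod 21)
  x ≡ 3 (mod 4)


Moduli 18, 21, 4 are not pairwise coprime, so CRT works modulo lcm(m_i) when all pairwise compatibility conditions hold.
Pairwise compatibility: gcd(m_i, m_j) must divide a_i - a_j for every pair.
Merge one congruence at a time:
  Start: x ≡ 11 (mod 18).
  Combine with x ≡ 2 (mod 21): gcd(18, 21) = 3; 2 - 11 = -9, which IS divisible by 3, so compatible.
    Write x = 11 + 18·t and substitute into x ≡ 2 (mod 21): 18·t ≡ 2 − 11 = -9 (mod 21).
    Divide the congruence (and modulus) by g = 3: 6·t ≡ -3 (mod 7).
    Reduce coefficients mod 7: 6·t ≡ 4 (mod 7).
    The inverse of 6 mod 7 is 6 (since 6·6 = 36 = 5·7 + 1), so t ≡ 6·4 = 24 ≡ 3 (mod 7).
    Then x = 11 + 18·3 = 65, valid modulo lcm(18, 21) = 126: x ≡ 65 (mod 126).
  Combine with x ≡ 3 (mod 4): gcd(126, 4) = 2; 3 - 65 = -62, which IS divisible by 2, so compatible.
    Write x = 65 + 126·t and substitute into x ≡ 3 (mod 4): 126·t ≡ 3 − 65 = -62 (mod 4).
    Divide the congruence (and modulus) by g = 2: 63·t ≡ -31 (mod 2).
    Reduce coefficients mod 2: 1·t ≡ 1 (mod 2).
    So t ≡ 1 (mod 2).
    Then x = 65 + 126·1 = 191, valid modulo lcm(126, 4) = 252: x ≡ 191 (mod 252).
Verify: 191 mod 18 = 11, 191 mod 21 = 2, 191 mod 4 = 3.

x ≡ 191 (mod 252).


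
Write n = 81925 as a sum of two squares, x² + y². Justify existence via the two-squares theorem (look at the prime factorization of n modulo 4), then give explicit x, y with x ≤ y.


Step 1: Factor n = 81925 = 5^2 · 29 · 113.
Step 2: Check the mod-4 condition on each prime factor: 5 ≡ 1 (mod 4), exponent 2; 29 ≡ 1 (mod 4), exponent 1; 113 ≡ 1 (mod 4), exponent 1.
All primes ≡ 3 (mod 4) appear to even exponent (or don't appear), so by the two-squares theorem n IS expressible as a sum of two squares.
Step 3: Build a representation. Group n = k² · m with k = 5 and m = 29 · 113 = 3277 (a product of primes ≡ 1 (mod 4)); a representation of m scales to one of n via (k·x)² + (k·y)² = k²(x² + y²). Each prime p ≡ 1 (mod 4) is itself a sum of two squares; find a² by testing p − a² for a perfect square:
  29: 29 − 1² = 28, 29 − 2² = 25 = 5² ⇒ 29 = 2² + 5².
  113: 113 − 1² = 112, 113 − 2² = 109, 113 − 3² = 104, 113 − 4² = 97, 113 − 5² = 88, 113 − 6² = 77, 113 − 7² = 64 = 8² ⇒ 113 = 7² + 8².
  Combine using the Brahmagupta–Fibonacci identity (a² + b²)(c² + d²) = (ac − bd)² + (ad + bc)² = (ac + bd)² + (ad − bc)²:
  29 · 113 = 3277: from (2² + 5²)(7² + 8²), take (2·7 − 5·8, 2·8 + 5·7) = (14 − 40, 16 + 35) = (-26, 51); dropping signs (only squares matter) gives (26, 51); check 26² + 51² = 676 + 2601 = 3277 ✓.
  Scale by k = 5: (5·26, 5·51) = (130, 255).
Step 4: Order so x ≤ y and verify: 130² + 255² = 16900 + 65025 = 81925 = n. ✓

n = 81925 = 130² + 255² (one valid representation with x ≤ y).


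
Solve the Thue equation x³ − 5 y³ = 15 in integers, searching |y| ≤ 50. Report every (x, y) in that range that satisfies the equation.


The equation is x³ - 5y³ = 15. For fixed y, x³ = 5·y³ + 15, so a solution requires the RHS to be a perfect cube.
Strategy: iterate y from -50 to 50, compute RHS = 5·y³ + 15, and check whether it is a (positive or negative) perfect cube.
Check small values of y:
  y = 0: RHS = 15 is not a perfect cube.
  y = 1: RHS = 20 is not a perfect cube.
  y = -1: RHS = 10 is not a perfect cube.
  y = 2: RHS = 55 is not a perfect cube.
  y = -2: RHS = -25 is not a perfect cube.
  y = 3: RHS = 150 is not a perfect cube.
  y = -3: RHS = -120 is not a perfect cube.
Continuing the search up to |y| = 50 finds no solutions either.
No (x, y) in the scanned range satisfies the equation.

No integer solutions with |y| ≤ 50.


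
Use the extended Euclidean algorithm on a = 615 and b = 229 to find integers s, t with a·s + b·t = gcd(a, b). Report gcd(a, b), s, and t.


Euclidean algorithm on (615, 229) — divide until remainder is 0:
  615 = 2 · 229 + 157
  229 = 1 · 157 + 72
  157 = 2 · 72 + 13
  72 = 5 · 13 + 7
  13 = 1 · 7 + 6
  7 = 1 · 6 + 1
  6 = 6 · 1 + 0
gcd(615, 229) = 1.
Track Bezout coefficients alongside the remainders: start with r₀ = 615 = a·1 + b·0 (s = 1, t = 0) and r₁ = 229 = a·0 + b·1 (s = 0, t = 1); each new remainder r_{k+1} = r_{k-1} − q_k·r_k inherits s_{k+1} = s_{k-1} − q_k·s_k, t_{k+1} = t_{k-1} − q_k·t_k, so r_k = a·s_k + b·t_k at every step:
  q = 2: r = 157, s = 1 − 2·0 = 1, t = 0 − 2·1 = -2  (check: 615·1 + 229·(-2) = 157)
  q = 1: r = 72, s = 0 − 1·1 = -1, t = 1 − 1·(-2) = 3  (check: 615·(-1) + 229·3 = 72)
  q = 2: r = 13, s = 1 − 2·(-1) = 3, t = -2 − 2·3 = -8  (check: 615·3 + 229·(-8) = 13)
  q = 5: r = 7, s = -1 − 5·3 = -16, t = 3 − 5·(-8) = 43  (check: 615·(-16) + 229·43 = 7)
  q = 1: r = 6, s = 3 − 1·(-16) = 19, t = -8 − 1·43 = -51  (check: 615·19 + 229·(-51) = 6)
  q = 1: r = 1, s = -16 − 1·19 = -35, t = 43 − 1·(-51) = 94  (check: 615·(-35) + 229·94 = 1)
The row with r = 1 (the gcd) gives the Bezout coefficients s = -35, t = 94.
Result: 615 · (-35) + 229 · (94) = 1.

gcd(615, 229) = 1; s = -35, t = 94 (check: 615·(-35) + 229·94 = 1).


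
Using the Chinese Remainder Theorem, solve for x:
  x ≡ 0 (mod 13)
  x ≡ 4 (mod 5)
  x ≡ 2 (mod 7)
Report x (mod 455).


Moduli 13, 5, 7 are pairwise coprime; by CRT there is a unique solution modulo M = 13 · 5 · 7 = 455.
Solve pairwise, accumulating the modulus:
  Start with x ≡ 0 (mod 13).
  Combine with x ≡ 4 (mod 5): since gcd(13, 5) = 1, we get a unique residue mod 65.
    Write x = 0 + 13·t and substitute into x ≡ 4 (mod 5): 13·t ≡ 4 − 0 = 4 (mod 5).
    Reduce coefficients mod 5: 3·t ≡ 4 (mod 5).
    The inverse of 3 mod 5 is 2 (since 3·2 = 6 = 1·5 + 1), so t ≡ 2·4 = 8 ≡ 3 (mod 5).
    Then x = 0 + 13·3 = 39, valid modulo lcm(13, 5) = 65: x ≡ 39 (mod 65).
  Combine with x ≡ 2 (mod 7): since gcd(65, 7) = 1, we get a unique residue mod 455.
    Write x = 39 + 65·t and substitute into x ≡ 2 (mod 7): 65·t ≡ 2 − 39 = -37 (mod 7).
    Reduce coefficients mod 7: 2·t ≡ 5 (mod 7).
    The inverse of 2 mod 7 is 4 (since 2·4 = 8 = 1·7 + 1), so t ≡ 4·5 = 20 ≡ 6 (mod 7).
    Then x = 39 + 65·6 = 429, valid modulo lcm(65, 7) = 455: x ≡ 429 (mod 455).
Verify: 429 mod 13 = 0 ✓, 429 mod 5 = 4 ✓, 429 mod 7 = 2 ✓.

x ≡ 429 (mod 455).


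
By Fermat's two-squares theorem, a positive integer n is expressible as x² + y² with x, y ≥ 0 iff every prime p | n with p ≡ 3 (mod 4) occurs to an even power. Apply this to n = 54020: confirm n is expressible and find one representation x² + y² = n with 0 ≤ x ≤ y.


Step 1: Factor n = 54020 = 2^2 · 5 · 37 · 73.
Step 2: Check the mod-4 condition on each prime factor: 2 = 2 (special); 5 ≡ 1 (mod 4), exponent 1; 37 ≡ 1 (mod 4), exponent 1; 73 ≡ 1 (mod 4), exponent 1.
All primes ≡ 3 (mod 4) appear to even exponent (or don't appear), so by the two-squares theorem n IS expressible as a sum of two squares.
Step 3: Build a representation. Group n = k² · m with k = 2 and m = 5 · 37 · 73 = 13505 (a product of primes ≡ 1 (mod 4)); a representation of m scales to one of n via (k·x)² + (k·y)² = k²(x² + y²). Each prime p ≡ 1 (mod 4) is itself a sum of two squares; find a² by testing p − a² for a perfect square:
  5: 5 − 1² = 4 = 2² ⇒ 5 = 1² + 2².
  37: 37 − 1² = 36 = 6² ⇒ 37 = 1² + 6².
  73: 73 − 1² = 72, 73 − 2² = 69, 73 − 3² = 64 = 8² ⇒ 73 = 3² + 8².
  Combine using the Brahmagupta–Fibonacci identity (a² + b²)(c² + d²) = (ac − bd)² + (ad + bc)² = (ac + bd)² + (ad − bc)²:
  5 · 37 = 185: from (1² + 2²)(1² + 6²), take (1·1 − 2·6, 1·6 + 2·1) = (1 − 12, 6 + 2) = (-11, 8); dropping signs (only squares matter) gives (11, 8); check 11² + 8² = 121 + 64 = 185 ✓.
  185 · 73 = 13505: from (11² + 8²)(3² + 8²), take (11·3 − 8·8, 11·8 + 8·3) = (33 − 64, 88 + 24) = (-31, 112); dropping signs (only squares matter) gives (31, 112); check 31² + 112² = 961 + 12544 = 13505 ✓.
  Scale by k = 2: (2·31, 2·112) = (62, 224).
Step 4: Order so x ≤ y and verify: 62² + 224² = 3844 + 50176 = 54020 = n. ✓

n = 54020 = 62² + 224² (one valid representation with x ≤ y).


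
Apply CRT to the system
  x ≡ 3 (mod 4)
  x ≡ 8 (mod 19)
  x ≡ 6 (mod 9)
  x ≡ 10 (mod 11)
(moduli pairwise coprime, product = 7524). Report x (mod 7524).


Product of moduli M = 4 · 19 · 9 · 11 = 7524.
Merge one congruence at a time:
  Start: x ≡ 3 (mod 4).
  Combine with x ≡ 8 (mod 19); new modulus lcm = 76.
    Write x = 3 + 4·t and substitute into x ≡ 8 (mod 19): 4·t ≡ 8 − 3 = 5 (mod 19).
    The inverse of 4 mod 19 is 5 (since 4·5 = 20 = 1·19 + 1), so t ≡ 5·5 = 25 ≡ 6 (mod 19).
    Then x = 3 + 4·6 = 27, valid modulo lcm(4, 19) = 76: x ≡ 27 (mod 76).
  Combine with x ≡ 6 (mod 9); new modulus lcm = 684.
    Write x = 27 + 76·t and substitute into x ≡ 6 (mod 9): 76·t ≡ 6 − 27 = -21 (mod 9).
    Reduce coefficients mod 9: 4·t ≡ 6 (mod 9).
    The inverse of 4 mod 9 is 7 (since 4·7 = 28 = 3·9 + 1), so t ≡ 7·6 = 42 ≡ 6 (mod 9).
    Then x = 27 + 76·6 = 483, valid modulo lcm(76, 9) = 684: x ≡ 483 (mod 684).
  Combine with x ≡ 10 (mod 11); new modulus lcm = 7524.
    Write x = 483 + 684·t and substitute into x ≡ 10 (mod 11): 684·t ≡ 10 − 483 = -473 (mod 11).
    Reduce coefficients mod 11: 2·t ≡ 0 (mod 11).
    The inverse of 2 mod 11 is 6 (since 2·6 = 12 = 1·11 + 1), so t ≡ 6·0 = 0 ≡ 0 (mod 11).
    Then x = 483 + 684·0 = 483, valid modulo lcm(684, 11) = 7524: x ≡ 483 (mod 7524).
Verify against each original: 483 mod 4 = 3, 483 mod 19 = 8, 483 mod 9 = 6, 483 mod 11 = 10.

x ≡ 483 (mod 7524).


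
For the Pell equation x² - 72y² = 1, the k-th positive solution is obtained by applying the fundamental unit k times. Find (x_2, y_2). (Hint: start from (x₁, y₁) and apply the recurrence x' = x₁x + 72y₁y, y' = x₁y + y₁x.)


Step 1: Find the fundamental solution (x₁, y₁) of x² - 72y² = 1.
  Expand √72 as a continued fraction. a₀ = ⌊√72⌋ = 8; iterate m_{k+1} = d_k·a_k − m_k, d_{k+1} = (72 − m_{k+1}²)/d_k, a_{k+1} = ⌊(a₀ + m_{k+1})/d_{k+1}⌋ (starting m₀ = 0, d₀ = 1), with convergents p_k = a_k·p_{k-1} + p_{k-2}, q_k = a_k·q_{k-1} + q_{k-2} (p₋₁ = 1, q₋₁ = 0):
  k = 0: a₀ = 8; p₀/q₀ = 8/1; p₀² − 72·q₀² = 64 − 72 = -8.
  k = 1: m = 8, d = 8, a = ⌊(8 + 8)/8⌋ = 2; p/q = (2·8 + 1)/(2·1 + 0) = 17/2; p² − 72·q² = 289 − 288 = 1.
  The first convergent with p² − 72·q² = 1 gives the fundamental solution (x₁, y₁) = (17, 2).
Step 2: Apply the recurrence (x_{n+1}, y_{n+1}) = (x₁x_n + 72y₁y_n, x₁y_n + y₁x_n) repeatedly.
  From (x_1, y_1) = (17, 2): x_2 = 17·17 + 72·2·2 = 577; y_2 = 17·2 + 2·17 = 68.
Step 3: Verify x_2² - 72·y_2² = 332929 - 332928 = 1 (should be 1). ✓

(x_1, y_1) = (17, 2); (x_2, y_2) = (577, 68).


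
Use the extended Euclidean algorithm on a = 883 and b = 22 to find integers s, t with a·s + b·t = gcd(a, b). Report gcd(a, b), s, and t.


Euclidean algorithm on (883, 22) — divide until remainder is 0:
  883 = 40 · 22 + 3
  22 = 7 · 3 + 1
  3 = 3 · 1 + 0
gcd(883, 22) = 1.
Track Bezout coefficients alongside the remainders: start with r₀ = 883 = a·1 + b·0 (s = 1, t = 0) and r₁ = 22 = a·0 + b·1 (s = 0, t = 1); each new remainder r_{k+1} = r_{k-1} − q_k·r_k inherits s_{k+1} = s_{k-1} − q_k·s_k, t_{k+1} = t_{k-1} − q_k·t_k, so r_k = a·s_k + b·t_k at every step:
  q = 40: r = 3, s = 1 − 40·0 = 1, t = 0 − 40·1 = -40  (check: 883·1 + 22·(-40) = 3)
  q = 7: r = 1, s = 0 − 7·1 = -7, t = 1 − 7·(-40) = 281  (check: 883·(-7) + 22·281 = 1)
The row with r = 1 (the gcd) gives the Bezout coefficients s = -7, t = 281.
Result: 883 · (-7) + 22 · (281) = 1.

gcd(883, 22) = 1; s = -7, t = 281 (check: 883·(-7) + 22·281 = 1).


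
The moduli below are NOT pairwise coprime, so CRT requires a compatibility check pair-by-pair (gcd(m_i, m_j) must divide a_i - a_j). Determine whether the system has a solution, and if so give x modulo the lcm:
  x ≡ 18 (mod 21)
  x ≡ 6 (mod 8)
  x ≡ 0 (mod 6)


Moduli 21, 8, 6 are not pairwise coprime, so CRT works modulo lcm(m_i) when all pairwise compatibility conditions hold.
Pairwise compatibility: gcd(m_i, m_j) must divide a_i - a_j for every pair.
Merge one congruence at a time:
  Start: x ≡ 18 (mod 21).
  Combine with x ≡ 6 (mod 8): gcd(21, 8) = 1; 6 - 18 = -12, which IS divisible by 1, so compatible.
    Write x = 18 + 21·t and substitute into x ≡ 6 (mod 8): 21·t ≡ 6 − 18 = -12 (mod 8).
    Reduce coefficients mod 8: 5·t ≡ 4 (mod 8).
    The inverse of 5 mod 8 is 5 (since 5·5 = 25 = 3·8 + 1), so t ≡ 5·4 = 20 ≡ 4 (mod 8).
    Then x = 18 + 21·4 = 102, valid modulo lcm(21, 8) = 168: x ≡ 102 (mod 168).
  Combine with x ≡ 0 (mod 6): gcd(168, 6) = 6; 0 - 102 = -102, which IS divisible by 6, so compatible.
    Write x = 102 + 168·t and substitute into x ≡ 0 (mod 6): 168·t ≡ 0 − 102 = -102 (mod 6).
    Divide the congruence (and modulus) by g = 6: 28·t ≡ -17 (mod 1).
    Modulo 1 every t works; take t = 0.
    Then x = 102 + 168·0 = 102, valid modulo lcm(168, 6) = 168: x ≡ 102 (mod 168).
Verify: 102 mod 21 = 18, 102 mod 8 = 6, 102 mod 6 = 0.

x ≡ 102 (mod 168).


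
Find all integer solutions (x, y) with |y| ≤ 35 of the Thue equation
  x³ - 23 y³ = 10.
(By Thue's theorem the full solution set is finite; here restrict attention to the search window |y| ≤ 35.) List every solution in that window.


The equation is x³ - 23y³ = 10. For fixed y, x³ = 23·y³ + 10, so a solution requires the RHS to be a perfect cube.
Strategy: iterate y from -35 to 35, compute RHS = 23·y³ + 10, and check whether it is a (positive or negative) perfect cube.
Check small values of y:
  y = 0: RHS = 10 is not a perfect cube.
  y = 1: RHS = 33 is not a perfect cube.
  y = -1: RHS = -13 is not a perfect cube.
  y = 2: RHS = 194 is not a perfect cube.
  y = -2: RHS = -174 is not a perfect cube.
  y = 3: RHS = 631 is not a perfect cube.
  y = -3: RHS = -611 is not a perfect cube.
Continuing the search up to |y| = 35 finds no solutions either.
No (x, y) in the scanned range satisfies the equation.

No integer solutions with |y| ≤ 35.


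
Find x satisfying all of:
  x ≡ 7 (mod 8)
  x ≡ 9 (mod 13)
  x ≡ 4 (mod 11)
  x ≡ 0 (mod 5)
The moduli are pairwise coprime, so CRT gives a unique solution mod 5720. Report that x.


Product of moduli M = 8 · 13 · 11 · 5 = 5720.
Merge one congruence at a time:
  Start: x ≡ 7 (mod 8).
  Combine with x ≡ 9 (mod 13); new modulus lcm = 104.
    Write x = 7 + 8·t and substitute into x ≡ 9 (mod 13): 8·t ≡ 9 − 7 = 2 (mod 13).
    The inverse of 8 mod 13 is 5 (since 8·5 = 40 = 3·13 + 1), so t ≡ 5·2 = 10 ≡ 10 (mod 13).
    Then x = 7 + 8·10 = 87, valid modulo lcm(8, 13) = 104: x ≡ 87 (mod 104).
  Combine with x ≡ 4 (mod 11); new modulus lcm = 1144.
    Write x = 87 + 104·t and substitute into x ≡ 4 (mod 11): 104·t ≡ 4 − 87 = -83 (mod 11).
    Reduce coefficients mod 11: 5·t ≡ 5 (mod 11).
    The inverse of 5 mod 11 is 9 (since 5·9 = 45 = 4·11 + 1), so t ≡ 9·5 = 45 ≡ 1 (mod 11).
    Then x = 87 + 104·1 = 191, valid modulo lcm(104, 11) = 1144: x ≡ 191 (mod 1144).
  Combine with x ≡ 0 (mod 5); new modulus lcm = 5720.
    Write x = 191 + 1144·t and substitute into x ≡ 0 (mod 5): 1144·t ≡ 0 − 191 = -191 (mod 5).
    Reduce coefficients mod 5: 4·t ≡ 4 (mod 5).
    The inverse of 4 mod 5 is 4 (since 4·4 = 16 = 3·5 + 1), so t ≡ 4·4 = 16 ≡ 1 (mod 5).
    Then x = 191 + 1144·1 = 1335, valid modulo lcm(1144, 5) = 5720: x ≡ 1335 (mod 5720).
Verify against each original: 1335 mod 8 = 7, 1335 mod 13 = 9, 1335 mod 11 = 4, 1335 mod 5 = 0.

x ≡ 1335 (mod 5720).


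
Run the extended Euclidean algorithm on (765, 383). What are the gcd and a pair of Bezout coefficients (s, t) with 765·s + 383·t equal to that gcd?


Euclidean algorithm on (765, 383) — divide until remainder is 0:
  765 = 1 · 383 + 382
  383 = 1 · 382 + 1
  382 = 382 · 1 + 0
gcd(765, 383) = 1.
Track Bezout coefficients alongside the remainders: start with r₀ = 765 = a·1 + b·0 (s = 1, t = 0) and r₁ = 383 = a·0 + b·1 (s = 0, t = 1); each new remainder r_{k+1} = r_{k-1} − q_k·r_k inherits s_{k+1} = s_{k-1} − q_k·s_k, t_{k+1} = t_{k-1} − q_k·t_k, so r_k = a·s_k + b·t_k at every step:
  q = 1: r = 382, s = 1 − 1·0 = 1, t = 0 − 1·1 = -1  (check: 765·1 + 383·(-1) = 382)
  q = 1: r = 1, s = 0 − 1·1 = -1, t = 1 − 1·(-1) = 2  (check: 765·(-1) + 383·2 = 1)
The row with r = 1 (the gcd) gives the Bezout coefficients s = -1, t = 2.
Result: 765 · (-1) + 383 · (2) = 1.

gcd(765, 383) = 1; s = -1, t = 2 (check: 765·(-1) + 383·2 = 1).


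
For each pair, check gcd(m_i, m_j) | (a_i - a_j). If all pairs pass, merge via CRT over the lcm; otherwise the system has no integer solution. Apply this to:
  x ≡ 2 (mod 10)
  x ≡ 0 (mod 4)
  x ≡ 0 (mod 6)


Moduli 10, 4, 6 are not pairwise coprime, so CRT works modulo lcm(m_i) when all pairwise compatibility conditions hold.
Pairwise compatibility: gcd(m_i, m_j) must divide a_i - a_j for every pair.
Merge one congruence at a time:
  Start: x ≡ 2 (mod 10).
  Combine with x ≡ 0 (mod 4): gcd(10, 4) = 2; 0 - 2 = -2, which IS divisible by 2, so compatible.
    Write x = 2 + 10·t and substitute into x ≡ 0 (mod 4): 10·t ≡ 0 − 2 = -2 (mod 4).
    Divide the congruence (and modulus) by g = 2: 5·t ≡ -1 (mod 2).
    Reduce coefficients mod 2: 1·t ≡ 1 (mod 2).
    So t ≡ 1 (mod 2).
    Then x = 2 + 10·1 = 12, valid modulo lcm(10, 4) = 20: x ≡ 12 (mod 20).
  Combine with x ≡ 0 (mod 6): gcd(20, 6) = 2; 0 - 12 = -12, which IS divisible by 2, so compatible.
    Write x = 12 + 20·t and substitute into x ≡ 0 (mod 6): 20·t ≡ 0 − 12 = -12 (mod 6).
    Divide the congruence (and modulus) by g = 2: 10·t ≡ -6 (mod 3).
    Reduce coefficients mod 3: 1·t ≡ 0 (mod 3).
    So t ≡ 0 (mod 3).
    Then x = 12 + 20·0 = 12, valid modulo lcm(20, 6) = 60: x ≡ 12 (mod 60).
Verify: 12 mod 10 = 2, 12 mod 4 = 0, 12 mod 6 = 0.

x ≡ 12 (mod 60).


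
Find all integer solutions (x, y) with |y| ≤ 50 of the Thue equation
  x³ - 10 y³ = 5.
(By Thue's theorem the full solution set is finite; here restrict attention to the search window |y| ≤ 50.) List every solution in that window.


The equation is x³ - 10y³ = 5. For fixed y, x³ = 10·y³ + 5, so a solution requires the RHS to be a perfect cube.
Strategy: iterate y from -50 to 50, compute RHS = 10·y³ + 5, and check whether it is a (positive or negative) perfect cube.
Check small values of y:
  y = 0: RHS = 5 is not a perfect cube.
  y = 1: RHS = 15 is not a perfect cube.
  y = -1: RHS = -5 is not a perfect cube.
  y = 2: RHS = 85 is not a perfect cube.
  y = -2: RHS = -75 is not a perfect cube.
  y = 3: RHS = 275 is not a perfect cube.
  y = -3: RHS = -265 is not a perfect cube.
Continuing the search up to |y| = 50 finds no solutions either.
No (x, y) in the scanned range satisfies the equation.

No integer solutions with |y| ≤ 50.


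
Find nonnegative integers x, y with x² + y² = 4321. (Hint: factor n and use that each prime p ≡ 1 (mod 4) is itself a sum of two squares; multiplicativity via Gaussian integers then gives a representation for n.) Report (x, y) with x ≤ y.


Step 1: Factor n = 4321 = 29 · 149.
Step 2: Check the mod-4 condition on each prime factor: 29 ≡ 1 (mod 4), exponent 1; 149 ≡ 1 (mod 4), exponent 1.
All primes ≡ 3 (mod 4) appear to even exponent (or don't appear), so by the two-squares theorem n IS expressible as a sum of two squares.
Step 3: Build a representation. Here n = 29 · 149 is a product of primes ≡ 1 (mod 4). Each prime p ≡ 1 (mod 4) is itself a sum of two squares; find a² by testing p − a² for a perfect square:
  29: 29 − 1² = 28, 29 − 2² = 25 = 5² ⇒ 29 = 2² + 5².
  149: 149 − 1² = 148, 149 − 2² = 145, 149 − 3² = 140, 149 − 4² = 133, 149 − 5² = 124, 149 − 6² = 113, 149 − 7² = 100 = 10² ⇒ 149 = 7² + 10².
  Combine using the Brahmagupta–Fibonacci identity (a² + b²)(c² + d²) = (ac − bd)² + (ad + bc)² = (ac + bd)² + (ad − bc)²:
  29 · 149 = 4321: from (2² + 5²)(7² + 10²), take (2·7 − 5·10, 2·10 + 5·7) = (14 − 50, 20 + 35) = (-36, 55); dropping signs (only squares matter) gives (36, 55); check 36² + 55² = 1296 + 3025 = 4321 ✓.
Step 4: Order so x ≤ y and verify: 36² + 55² = 1296 + 3025 = 4321 = n. ✓

n = 4321 = 36² + 55² (one valid representation with x ≤ y).


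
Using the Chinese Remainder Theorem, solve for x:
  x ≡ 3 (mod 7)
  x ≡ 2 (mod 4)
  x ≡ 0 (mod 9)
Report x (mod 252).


Moduli 7, 4, 9 are pairwise coprime; by CRT there is a unique solution modulo M = 7 · 4 · 9 = 252.
Solve pairwise, accumulating the modulus:
  Start with x ≡ 3 (mod 7).
  Combine with x ≡ 2 (mod 4): since gcd(7, 4) = 1, we get a unique residue mod 28.
    Write x = 3 + 7·t and substitute into x ≡ 2 (mod 4): 7·t ≡ 2 − 3 = -1 (mod 4).
    Reduce coefficients mod 4: 3·t ≡ 3 (mod 4).
    The inverse of 3 mod 4 is 3 (since 3·3 = 9 = 2·4 + 1), so t ≡ 3·3 = 9 ≡ 1 (mod 4).
    Then x = 3 + 7·1 = 10, valid modulo lcm(7, 4) = 28: x ≡ 10 (mod 28).
  Combine with x ≡ 0 (mod 9): since gcd(28, 9) = 1, we get a unique residue mod 252.
    Write x = 10 + 28·t and substitute into x ≡ 0 (mod 9): 28·t ≡ 0 − 10 = -10 (mod 9).
    Reduce coefficients mod 9: 1·t ≡ 8 (mod 9).
    So t ≡ 8 (mod 9).
    Then x = 10 + 28·8 = 234, valid modulo lcm(28, 9) = 252: x ≡ 234 (mod 252).
Verify: 234 mod 7 = 3 ✓, 234 mod 4 = 2 ✓, 234 mod 9 = 0 ✓.

x ≡ 234 (mod 252).


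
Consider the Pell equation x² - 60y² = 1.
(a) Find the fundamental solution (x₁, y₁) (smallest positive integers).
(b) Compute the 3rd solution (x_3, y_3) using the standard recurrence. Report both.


Step 1: Find the fundamental solution (x₁, y₁) of x² - 60y² = 1.
  Expand √60 as a continued fraction. a₀ = ⌊√60⌋ = 7; iterate m_{k+1} = d_k·a_k − m_k, d_{k+1} = (60 − m_{k+1}²)/d_k, a_{k+1} = ⌊(a₀ + m_{k+1})/d_{k+1}⌋ (starting m₀ = 0, d₀ = 1), with convergents p_k = a_k·p_{k-1} + p_{k-2}, q_k = a_k·q_{k-1} + q_{k-2} (p₋₁ = 1, q₋₁ = 0):
  k = 0: a₀ = 7; p₀/q₀ = 7/1; p₀² − 60·q₀² = 49 − 60 = -11.
  k = 1: m = 7, d = 11, a = ⌊(7 + 7)/11⌋ = 1; p/q = (1·7 + 1)/(1·1 + 0) = 8/1; p² − 60·q² = 64 − 60 = 4.
  k = 2: m = 4, d = 4, a = ⌊(7 + 4)/4⌋ = 2; p/q = (2·8 + 7)/(2·1 + 1) = 23/3; p² − 60·q² = 529 − 540 = -11.
  k = 3: m = 4, d = 11, a = ⌊(7 + 4)/11⌋ = 1; p/q = (1·23 + 8)/(1·3 + 1) = 31/4; p² − 60·q² = 961 − 960 = 1.
  The first convergent with p² − 60·q² = 1 gives the fundamental solution (x₁, y₁) = (31, 4).
Step 2: Apply the recurrence (x_{n+1}, y_{n+1}) = (x₁x_n + 60y₁y_n, x₁y_n + y₁x_n) repeatedly.
  From (x_1, y_1) = (31, 4): x_2 = 31·31 + 60·4·4 = 1921; y_2 = 31·4 + 4·31 = 248.
  From (x_2, y_2) = (1921, 248): x_3 = 31·1921 + 60·4·248 = 119071; y_3 = 31·248 + 4·1921 = 15372.
Step 3: Verify x_3² - 60·y_3² = 14177903041 - 14177903040 = 1 (should be 1). ✓

(x_1, y_1) = (31, 4); (x_3, y_3) = (119071, 15372).


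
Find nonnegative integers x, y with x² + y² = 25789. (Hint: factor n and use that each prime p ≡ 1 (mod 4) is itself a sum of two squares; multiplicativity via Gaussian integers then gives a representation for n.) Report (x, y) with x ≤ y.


Step 1: Factor n = 25789 = 17 · 37 · 41.
Step 2: Check the mod-4 condition on each prime factor: 17 ≡ 1 (mod 4), exponent 1; 37 ≡ 1 (mod 4), exponent 1; 41 ≡ 1 (mod 4), exponent 1.
All primes ≡ 3 (mod 4) appear to even exponent (or don't appear), so by the two-squares theorem n IS expressible as a sum of two squares.
Step 3: Build a representation. Here n = 17 · 37 · 41 is a product of primes ≡ 1 (mod 4). Each prime p ≡ 1 (mod 4) is itself a sum of two squares; find a² by testing p − a² for a perfect square:
  17: 17 − 1² = 16 = 4² ⇒ 17 = 1² + 4².
  37: 37 − 1² = 36 = 6² ⇒ 37 = 1² + 6².
  41: 41 − 1² = 40, 41 − 2² = 37, 41 − 3² = 32, 41 − 4² = 25 = 5² ⇒ 41 = 4² + 5².
  Combine using the Brahmagupta–Fibonacci identity (a² + b²)(c² + d²) = (ac − bd)² + (ad + bc)² = (ac + bd)² + (ad − bc)²:
  17 · 37 = 629: from (1² + 4²)(1² + 6²), take (1·1 − 4·6, 1·6 + 4·1) = (1 − 24, 6 + 4) = (-23, 10); dropping signs (only squares matter) gives (23, 10); check 23² + 10² = 529 + 100 = 629 ✓.
  629 · 41 = 25789: from (23² + 10²)(4² + 5²), take (23·4 − 10·5, 23·5 + 10·4) = (92 − 50, 115 + 40) = (42, 155); check 42² + 155² = 1764 + 24025 = 25789 ✓.
Step 4: Order so x ≤ y and verify: 42² + 155² = 1764 + 24025 = 25789 = n. ✓

n = 25789 = 42² + 155² (one valid representation with x ≤ y).


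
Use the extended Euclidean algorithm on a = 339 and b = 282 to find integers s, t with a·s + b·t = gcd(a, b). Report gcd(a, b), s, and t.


Euclidean algorithm on (339, 282) — divide until remainder is 0:
  339 = 1 · 282 + 57
  282 = 4 · 57 + 54
  57 = 1 · 54 + 3
  54 = 18 · 3 + 0
gcd(339, 282) = 3.
Track Bezout coefficients alongside the remainders: start with r₀ = 339 = a·1 + b·0 (s = 1, t = 0) and r₁ = 282 = a·0 + b·1 (s = 0, t = 1); each new remainder r_{k+1} = r_{k-1} − q_k·r_k inherits s_{k+1} = s_{k-1} − q_k·s_k, t_{k+1} = t_{k-1} − q_k·t_k, so r_k = a·s_k + b·t_k at every step:
  q = 1: r = 57, s = 1 − 1·0 = 1, t = 0 − 1·1 = -1  (check: 339·1 + 282·(-1) = 57)
  q = 4: r = 54, s = 0 − 4·1 = -4, t = 1 − 4·(-1) = 5  (check: 339·(-4) + 282·5 = 54)
  q = 1: r = 3, s = 1 − 1·(-4) = 5, t = -1 − 1·5 = -6  (check: 339·5 + 282·(-6) = 3)
The row with r = 3 (the gcd) gives the Bezout coefficients s = 5, t = -6.
Result: 339 · (5) + 282 · (-6) = 3.

gcd(339, 282) = 3; s = 5, t = -6 (check: 339·5 + 282·(-6) = 3).


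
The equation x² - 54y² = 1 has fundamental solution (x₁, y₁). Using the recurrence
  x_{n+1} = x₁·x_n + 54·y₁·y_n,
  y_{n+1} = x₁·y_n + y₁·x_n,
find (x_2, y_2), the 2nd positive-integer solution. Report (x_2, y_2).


Step 1: Find the fundamental solution (x₁, y₁) of x² - 54y² = 1.
  Expand √54 as a continued fraction. a₀ = ⌊√54⌋ = 7; iterate m_{k+1} = d_k·a_k − m_k, d_{k+1} = (54 − m_{k+1}²)/d_k, a_{k+1} = ⌊(a₀ + m_{k+1})/d_{k+1}⌋ (starting m₀ = 0, d₀ = 1), with convergents p_k = a_k·p_{k-1} + p_{k-2}, q_k = a_k·q_{k-1} + q_{k-2} (p₋₁ = 1, q₋₁ = 0):
  k = 0: a₀ = 7; p₀/q₀ = 7/1; p₀² − 54·q₀² = 49 − 54 = -5.
  k = 1: m = 7, d = 5, a = ⌊(7 + 7)/5⌋ = 2; p/q = (2·7 + 1)/(2·1 + 0) = 15/2; p² − 54·q² = 225 − 216 = 9.
  k = 2: m = 3, d = 9, a = ⌊(7 + 3)/9⌋ = 1; p/q = (1·15 + 7)/(1·2 + 1) = 22/3; p² − 54·q² = 484 − 486 = -2.
  k = 3: m = 6, d = 2, a = ⌊(7 + 6)/2⌋ = 6; p/q = (6·22 + 15)/(6·3 + 2) = 147/20; p² − 54·q² = 21609 − 21600 = 9.
  k = 4: m = 6, d = 9, a = ⌊(7 + 6)/9⌋ = 1; p/q = (1·147 + 22)/(1·20 + 3) = 169/23; p² − 54·q² = 28561 − 28566 = -5.
  k = 5: m = 3, d = 5, a = ⌊(7 + 3)/5⌋ = 2; p/q = (2·169 + 147)/(2·23 + 20) = 485/66; p² − 54·q² = 235225 − 235224 = 1.
  The first convergent with p² − 54·q² = 1 gives the fundamental solution (x₁, y₁) = (485, 66).
Step 2: Apply the recurrence (x_{n+1}, y_{n+1}) = (x₁x_n + 54y₁y_n, x₁y_n + y₁x_n) repeatedly.
  From (x_1, y_1) = (485, 66): x_2 = 485·485 + 54·66·66 = 470449; y_2 = 485·66 + 66·485 = 64020.
Step 3: Verify x_2² - 54·y_2² = 221322261601 - 221322261600 = 1 (should be 1). ✓

(x_1, y_1) = (485, 66); (x_2, y_2) = (470449, 64020).


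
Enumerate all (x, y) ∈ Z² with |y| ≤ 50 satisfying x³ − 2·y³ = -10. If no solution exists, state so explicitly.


The equation is x³ - 2y³ = -10. For fixed y, x³ = 2·y³ − 10, so a solution requires the RHS to be a perfect cube.
Strategy: iterate y from -50 to 50, compute RHS = 2·y³ − 10, and check whether it is a (positive or negative) perfect cube.
Check small values of y:
  y = 0: RHS = -10 is not a perfect cube.
  y = 1: RHS = -8 = (-2)³ ⇒ x = -2 works.
  y = -1: RHS = -12 is not a perfect cube.
  y = 2: RHS = 6 is not a perfect cube.
  y = -2: RHS = -26 is not a perfect cube.
  y = 3: RHS = 44 is not a perfect cube.
  y = -3: RHS = -64 = (-4)³ ⇒ x = -4 works.
Continuing the search up to |y| = 50 finds no further solutions beyond those listed.
Collected solutions: (-2, 1), (-4, -3).

Solutions (with |y| ≤ 50): (-2, 1), (-4, -3).


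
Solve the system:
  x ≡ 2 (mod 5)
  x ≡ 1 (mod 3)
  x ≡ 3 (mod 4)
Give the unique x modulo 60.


Moduli 5, 3, 4 are pairwise coprime; by CRT there is a unique solution modulo M = 5 · 3 · 4 = 60.
Solve pairwise, accumulating the modulus:
  Start with x ≡ 2 (mod 5).
  Combine with x ≡ 1 (mod 3): since gcd(5, 3) = 1, we get a unique residue mod 15.
    Write x = 2 + 5·t and substitute into x ≡ 1 (mod 3): 5·t ≡ 1 − 2 = -1 (mod 3).
    Reduce coefficients mod 3: 2·t ≡ 2 (mod 3).
    The inverse of 2 mod 3 is 2 (since 2·2 = 4 = 1·3 + 1), so t ≡ 2·2 = 4 ≡ 1 (mod 3).
    Then x = 2 + 5·1 = 7, valid modulo lcm(5, 3) = 15: x ≡ 7 (mod 15).
  Combine with x ≡ 3 (mod 4): since gcd(15, 4) = 1, we get a unique residue mod 60.
    Write x = 7 + 15·t and substitute into x ≡ 3 (mod 4): 15·t ≡ 3 − 7 = -4 (mod 4).
    Reduce coefficients mod 4: 3·t ≡ 0 (mod 4).
    The inverse of 3 mod 4 is 3 (since 3·3 = 9 = 2·4 + 1), so t ≡ 3·0 = 0 ≡ 0 (mod 4).
    Then x = 7 + 15·0 = 7, valid modulo lcm(15, 4) = 60: x ≡ 7 (mod 60).
Verify: 7 mod 5 = 2 ✓, 7 mod 3 = 1 ✓, 7 mod 4 = 3 ✓.

x ≡ 7 (mod 60).


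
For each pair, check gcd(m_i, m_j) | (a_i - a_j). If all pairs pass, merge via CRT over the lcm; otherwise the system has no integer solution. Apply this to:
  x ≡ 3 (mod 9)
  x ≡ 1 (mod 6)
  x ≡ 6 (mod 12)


Moduli 9, 6, 12 are not pairwise coprime, so CRT works modulo lcm(m_i) when all pairwise compatibility conditions hold.
Pairwise compatibility: gcd(m_i, m_j) must divide a_i - a_j for every pair.
Merge one congruence at a time:
  Start: x ≡ 3 (mod 9).
  Combine with x ≡ 1 (mod 6): gcd(9, 6) = 3, and 1 - 3 = -2 is NOT divisible by 3.
    ⇒ system is inconsistent (no integer solution).

No solution (the system is inconsistent).


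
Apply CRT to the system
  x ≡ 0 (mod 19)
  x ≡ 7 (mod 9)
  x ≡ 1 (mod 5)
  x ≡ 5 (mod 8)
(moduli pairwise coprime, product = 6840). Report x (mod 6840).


Product of moduli M = 19 · 9 · 5 · 8 = 6840.
Merge one congruence at a time:
  Start: x ≡ 0 (mod 19).
  Combine with x ≡ 7 (mod 9); new modulus lcm = 171.
    Write x = 0 + 19·t and substitute into x ≡ 7 (mod 9): 19·t ≡ 7 − 0 = 7 (mod 9).
    Reduce coefficients mod 9: 1·t ≡ 7 (mod 9).
    So t ≡ 7 (mod 9).
    Then x = 0 + 19·7 = 133, valid modulo lcm(19, 9) = 171: x ≡ 133 (mod 171).
  Combine with x ≡ 1 (mod 5); new modulus lcm = 855.
    Write x = 133 + 171·t and substitute into x ≡ 1 (mod 5): 171·t ≡ 1 − 133 = -132 (mod 5).
    Reduce coefficients mod 5: 1·t ≡ 3 (mod 5).
    So t ≡ 3 (mod 5).
    Then x = 133 + 171·3 = 646, valid modulo lcm(171, 5) = 855: x ≡ 646 (mod 855).
  Combine with x ≡ 5 (mod 8); new modulus lcm = 6840.
    Write x = 646 + 855·t and substitute into x ≡ 5 (mod 8): 855·t ≡ 5 − 646 = -641 (mod 8).
    Reduce coefficients mod 8: 7·t ≡ 7 (mod 8).
    The inverse of 7 mod 8 is 7 (since 7·7 = 49 = 6·8 + 1), so t ≡ 7·7 = 49 ≡ 1 (mod 8).
    Then x = 646 + 855·1 = 1501, valid modulo lcm(855, 8) = 6840: x ≡ 1501 (mod 6840).
Verify against each original: 1501 mod 19 = 0, 1501 mod 9 = 7, 1501 mod 5 = 1, 1501 mod 8 = 5.

x ≡ 1501 (mod 6840).


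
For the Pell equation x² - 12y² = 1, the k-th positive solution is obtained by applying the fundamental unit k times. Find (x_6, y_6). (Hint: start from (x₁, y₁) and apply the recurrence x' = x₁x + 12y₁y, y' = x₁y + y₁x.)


Step 1: Find the fundamental solution (x₁, y₁) of x² - 12y² = 1.
  Expand √12 as a continued fraction. a₀ = ⌊√12⌋ = 3; iterate m_{k+1} = d_k·a_k − m_k, d_{k+1} = (12 − m_{k+1}²)/d_k, a_{k+1} = ⌊(a₀ + m_{k+1})/d_{k+1}⌋ (starting m₀ = 0, d₀ = 1), with convergents p_k = a_k·p_{k-1} + p_{k-2}, q_k = a_k·q_{k-1} + q_{k-2} (p₋₁ = 1, q₋₁ = 0):
  k = 0: a₀ = 3; p₀/q₀ = 3/1; p₀² − 12·q₀² = 9 − 12 = -3.
  k = 1: m = 3, d = 3, a = ⌊(3 + 3)/3⌋ = 2; p/q = (2·3 + 1)/(2·1 + 0) = 7/2; p² − 12·q² = 49 − 48 = 1.
  The first convergent with p² − 12·q² = 1 gives the fundamental solution (x₁, y₁) = (7, 2).
Step 2: Apply the recurrence (x_{n+1}, y_{n+1}) = (x₁x_n + 12y₁y_n, x₁y_n + y₁x_n) repeatedly.
  From (x_1, y_1) = (7, 2): x_2 = 7·7 + 12·2·2 = 97; y_2 = 7·2 + 2·7 = 28.
  From (x_2, y_2) = (97, 28): x_3 = 7·97 + 12·2·28 = 1351; y_3 = 7·28 + 2·97 = 390.
  From (x_3, y_3) = (1351, 390): x_4 = 7·1351 + 12·2·390 = 18817; y_4 = 7·390 + 2·1351 = 5432.
  From (x_4, y_4) = (18817, 5432): x_5 = 7·18817 + 12·2·5432 = 262087; y_5 = 7·5432 + 2·18817 = 75658.
  From (x_5, y_5) = (262087, 75658): x_6 = 7·262087 + 12·2·75658 = 3650401; y_6 = 7·75658 + 2·262087 = 1053780.
Step 3: Verify x_6² - 12·y_6² = 13325427460801 - 13325427460800 = 1 (should be 1). ✓

(x_1, y_1) = (7, 2); (x_6, y_6) = (3650401, 1053780).
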